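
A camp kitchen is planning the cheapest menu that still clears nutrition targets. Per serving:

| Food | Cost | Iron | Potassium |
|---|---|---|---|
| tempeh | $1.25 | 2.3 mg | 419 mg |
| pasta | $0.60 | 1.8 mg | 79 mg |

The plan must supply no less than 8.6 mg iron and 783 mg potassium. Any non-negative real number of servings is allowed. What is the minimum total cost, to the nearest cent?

An LP optimum is at a vertex; with two nutrient constraints at most two foods are used. Check each candidate.
tempeh only: max(8.6/2.3, 783/419) = 3.739 servings → $4.67.
pasta only: max(8.6/1.8, 783/79) = 9.911 servings → $5.95.
tempeh + pasta with both tight: 1.275 servings and 3.148 servings → $3.48.
Cheapest feasible corner: $3.48.

$3.48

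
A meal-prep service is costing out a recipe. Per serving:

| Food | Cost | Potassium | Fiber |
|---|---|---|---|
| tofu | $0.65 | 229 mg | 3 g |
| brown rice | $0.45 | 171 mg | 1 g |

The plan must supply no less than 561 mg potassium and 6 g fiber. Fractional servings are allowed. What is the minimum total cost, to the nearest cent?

An LP optimum is at a vertex; with two nutrient constraints at most two foods are used. Check each candidate.
tofu only: max(561/229, 6/3) = 2.45 servings → $1.59.
brown rice only: max(561/171, 6/1) = 6 servings → $2.70.
tofu + brown rice with both tight: 1.637 servings and 1.088 servings → $1.55.
Cheapest feasible corner: $1.55.

$1.55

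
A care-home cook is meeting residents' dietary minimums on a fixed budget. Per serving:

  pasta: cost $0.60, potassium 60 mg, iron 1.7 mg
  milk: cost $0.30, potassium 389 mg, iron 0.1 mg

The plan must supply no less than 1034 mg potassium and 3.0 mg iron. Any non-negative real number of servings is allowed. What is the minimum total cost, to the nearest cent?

This is a tiny linear program; its minimum lies at a vertex of the feasible set. List the vertices and price them.
pasta only: max(1034/60, 3.0/1.7) = 17.23 servings → $10.34.
milk only: max(1034/389, 3.0/0.1) = 30 servings → $9.00.
pasta + milk with both tight: 1.623 servings and 2.408 servings → $1.70.
Cheapest feasible corner: $1.70.

$1.70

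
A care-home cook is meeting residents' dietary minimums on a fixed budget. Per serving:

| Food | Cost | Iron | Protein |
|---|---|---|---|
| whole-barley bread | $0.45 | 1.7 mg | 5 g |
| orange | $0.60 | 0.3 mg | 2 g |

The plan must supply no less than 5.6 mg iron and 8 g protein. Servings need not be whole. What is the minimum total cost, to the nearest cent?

$1.48

With two linear requirements the optimum uses one or two foods; enumerate the corners.
whole-barley bread only: max(5.6/1.7, 8/5) = 3.294 servings → $1.48.
orange only: max(5.6/0.3, 8/2) = 18.67 servings → $11.20.
whole-barley bread + orange: the both-tight solution has a negative serving — not a feasible corner.
Cheapest feasible corner: $1.48.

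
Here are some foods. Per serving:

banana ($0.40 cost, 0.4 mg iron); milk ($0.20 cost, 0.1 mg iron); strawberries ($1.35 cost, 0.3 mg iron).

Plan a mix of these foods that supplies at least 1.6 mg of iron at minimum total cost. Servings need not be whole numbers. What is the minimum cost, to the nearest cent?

Cost per mg of iron: banana $1.0000, milk $2.0000, strawberries $4.5000.
With no serving limits, use only banana: 1.6 mg / 0.4 mg = 4 servings × $0.40 = $1.60.

$1.60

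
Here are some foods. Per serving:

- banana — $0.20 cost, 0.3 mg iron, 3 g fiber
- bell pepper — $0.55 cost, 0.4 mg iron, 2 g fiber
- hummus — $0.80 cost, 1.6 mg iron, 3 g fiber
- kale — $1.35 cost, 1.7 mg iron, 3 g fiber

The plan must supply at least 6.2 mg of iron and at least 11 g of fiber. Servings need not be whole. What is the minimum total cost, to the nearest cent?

For a min-cost LP with two ≥-constraints, a basic feasible solution has at most two positive variables.
banana only: max(6.2/0.3, 11/3) = 20.67 servings → $4.13.
bell pepper only: max(6.2/0.4, 11/2) = 15.5 servings → $8.53.
hummus only: max(6.2/1.6, 11/3) = 3.875 servings → $3.10.
kale only: max(6.2/1.7, 11/3) = 3.667 servings → $4.95.
banana + bell pepper with both targets exact would need a negative amount; discard.
banana + hummus: the both-tight solution has a negative serving — not a feasible corner.
banana + kale with both tight: 0.02381 servings and 3.643 servings → $4.92.
bell pepper + hummus with both targets exact would need a negative amount; discard.
bell pepper + kale with both tight: 0.04545 servings and 3.636 servings → $4.93.
hummus + kale with both tight: 0.3333 servings and 3.333 servings → $4.77.
The minimum over all feasible corners is $3.10.

$3.10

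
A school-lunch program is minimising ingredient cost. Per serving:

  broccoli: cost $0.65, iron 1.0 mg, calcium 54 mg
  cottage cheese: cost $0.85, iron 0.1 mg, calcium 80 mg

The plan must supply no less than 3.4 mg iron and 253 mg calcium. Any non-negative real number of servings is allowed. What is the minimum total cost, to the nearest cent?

broccoli only: max(3.4/1.0, 253/54) = 4.685 servings → $3.05.
cottage cheese only: max(3.4/0.1, 253/80) = 34 servings → $28.90.
broccoli + cottage cheese with both tight: 3.307 servings and 0.9303 servings → $2.94.
So the least-cost plan costs $2.94.

$2.94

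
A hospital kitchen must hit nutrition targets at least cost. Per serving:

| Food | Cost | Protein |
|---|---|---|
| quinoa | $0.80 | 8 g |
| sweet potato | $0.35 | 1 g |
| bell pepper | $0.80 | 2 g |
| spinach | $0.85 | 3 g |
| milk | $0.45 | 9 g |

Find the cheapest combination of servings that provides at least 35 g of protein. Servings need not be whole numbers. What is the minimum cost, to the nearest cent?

Cost per g of protein: milk $0.0500, quinoa $0.1000, spinach $0.2833, sweet potato $0.3500, bell pepper $0.4000.
With no serving limits, use only milk: 35 g / 9 g = 3.889 servings × $0.45 = $1.75.

$1.75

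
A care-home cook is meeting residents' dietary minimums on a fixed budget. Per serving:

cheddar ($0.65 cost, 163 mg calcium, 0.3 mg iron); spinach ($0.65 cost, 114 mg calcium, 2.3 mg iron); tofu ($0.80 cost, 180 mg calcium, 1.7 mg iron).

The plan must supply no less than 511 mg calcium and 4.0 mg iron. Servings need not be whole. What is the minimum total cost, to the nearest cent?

For a min-cost LP with two ≥-constraints, a basic feasible solution has at most two positive variables.
cheddar only: max(511/163, 4.0/0.3) = 13.33 servings → $8.67.
spinach only: max(511/114, 4.0/2.3) = 4.482 servings → $2.91.
tofu only: max(511/180, 4.0/1.7) = 2.839 servings → $2.27.
cheddar + spinach with both tight: 2.111 servings and 1.464 servings → $2.32.
cheddar + tofu with both tight: 0.6665 servings and 2.235 servings → $2.22.
spinach + tofu: the both-tight solution has a negative serving — not a feasible corner.
So the least-cost plan costs $2.22.

$2.22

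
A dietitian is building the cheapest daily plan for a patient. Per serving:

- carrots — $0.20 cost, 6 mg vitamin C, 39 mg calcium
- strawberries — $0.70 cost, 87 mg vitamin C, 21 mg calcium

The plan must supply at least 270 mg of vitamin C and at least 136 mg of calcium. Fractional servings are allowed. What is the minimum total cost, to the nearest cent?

$2.46

With two linear requirements the optimum uses one or two foods; enumerate the corners.
carrots only: max(270/6, 136/39) = 45 servings → $9.00.
strawberries only: max(270/87, 136/21) = 6.476 servings → $4.53.
carrots + strawberries with both tight: 1.886 servings and 2.973 servings → $2.46.
Cheapest feasible corner: $2.46.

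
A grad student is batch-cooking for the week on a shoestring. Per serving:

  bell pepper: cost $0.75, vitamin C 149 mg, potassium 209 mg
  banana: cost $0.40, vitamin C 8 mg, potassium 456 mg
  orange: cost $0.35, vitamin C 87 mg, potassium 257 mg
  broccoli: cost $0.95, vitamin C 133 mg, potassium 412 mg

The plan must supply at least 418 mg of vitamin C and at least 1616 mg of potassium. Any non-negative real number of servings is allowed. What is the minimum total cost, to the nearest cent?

The cheapest plan sits at a corner of the feasible region — with two constraints it uses at most two foods.
bell pepper only: max(418/149, 1616/209) = 7.732 servings → $5.80.
banana only: max(418/8, 1616/456) = 52.25 servings → $20.90.
orange only: max(418/87, 1616/257) = 6.288 servings → $2.20.
broccoli only: max(418/133, 1616/412) = 3.922 servings → $3.73.
bell pepper + banana with both tight: 2.681 servings and 2.315 servings → $2.94.
bell pepper + orange: intersection lies outside the first quadrant.
bell pepper + broccoli: intersection lies outside the first quadrant.
banana + orange with both tight: 0.8817 servings and 4.724 servings → $2.01.
banana + broccoli with both tight: 0.7447 servings and 3.098 servings → $3.24.
orange + broccoli: the both-tight solution has a negative serving — not a feasible corner.
So the least-cost plan costs $2.01.

$2.01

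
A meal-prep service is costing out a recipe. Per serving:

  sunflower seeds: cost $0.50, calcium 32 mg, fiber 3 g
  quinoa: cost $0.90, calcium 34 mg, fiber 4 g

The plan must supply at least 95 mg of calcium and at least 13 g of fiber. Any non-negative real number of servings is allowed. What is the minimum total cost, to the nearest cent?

$2.17

For a min-cost LP with two ≥-constraints, a basic feasible solution has at most two positive variables.
sunflower seeds only: max(95/32, 13/3) = 4.333 servings → $2.17.
quinoa only: max(95/34, 13/4) = 3.25 servings → $2.92.
sunflower seeds + quinoa with both targets exact would need a negative amount; discard.
Cheapest feasible corner: $2.17.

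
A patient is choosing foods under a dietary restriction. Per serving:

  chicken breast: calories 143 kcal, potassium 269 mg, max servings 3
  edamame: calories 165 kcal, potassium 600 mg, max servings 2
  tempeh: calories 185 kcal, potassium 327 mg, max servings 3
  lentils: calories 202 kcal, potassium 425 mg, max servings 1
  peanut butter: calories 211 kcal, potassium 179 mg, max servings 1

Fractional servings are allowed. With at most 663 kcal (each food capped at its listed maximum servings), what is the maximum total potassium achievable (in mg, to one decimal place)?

1871.4 mg

Potassium per kcal: edamame 3.636, lentils 2.104, chicken breast 1.881, tempeh 1.768, peanut butter 0.8483.
Take 2 servings of edamame: uses 330 kcal, +1200.0 mg potassium (running total 1200.0 mg).
Take 1 serving of lentils: uses 202 kcal, +425.0 mg potassium (running total 1625.0 mg).
Take 0.9161 servings of chicken breast: uses 131 kcal, +246.4 mg potassium (running total 1871.4 mg).
Greedy by best ratio exhausts the calories allowance optimally: 1871.4 mg.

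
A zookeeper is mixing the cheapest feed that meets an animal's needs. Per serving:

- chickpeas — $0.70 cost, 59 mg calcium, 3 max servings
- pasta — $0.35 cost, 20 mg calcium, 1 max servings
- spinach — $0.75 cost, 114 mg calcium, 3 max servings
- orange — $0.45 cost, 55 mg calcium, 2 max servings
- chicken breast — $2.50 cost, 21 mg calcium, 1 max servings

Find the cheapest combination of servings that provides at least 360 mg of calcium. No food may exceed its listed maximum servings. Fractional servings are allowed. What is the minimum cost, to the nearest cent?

Cost per mg of calcium: spinach $0.0066, orange $0.0082, chickpeas $0.0119, pasta $0.0175, chicken breast $0.1190.
Take 3 servings of spinach: +342.0 mg calcium for $2.25 (total $2.25, still need 18.0 mg).
Take 0.3273 servings of orange: +18.0 mg calcium for $0.15 (total $2.40, still need 0.0 mg).
Filling from the cheapest source first is optimal under one linear minimum: $2.40.

$2.40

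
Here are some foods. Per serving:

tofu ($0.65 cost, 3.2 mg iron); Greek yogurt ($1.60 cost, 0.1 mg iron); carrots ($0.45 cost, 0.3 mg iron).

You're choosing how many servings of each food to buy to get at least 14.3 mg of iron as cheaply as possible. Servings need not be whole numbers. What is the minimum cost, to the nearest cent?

$2.90

Cost per mg of iron: tofu $0.2031, carrots $1.5000, Greek yogurt $16.0000.
With no serving limits, use only tofu: 14.3 mg / 3.2 mg = 4.469 servings × $0.65 = $2.90.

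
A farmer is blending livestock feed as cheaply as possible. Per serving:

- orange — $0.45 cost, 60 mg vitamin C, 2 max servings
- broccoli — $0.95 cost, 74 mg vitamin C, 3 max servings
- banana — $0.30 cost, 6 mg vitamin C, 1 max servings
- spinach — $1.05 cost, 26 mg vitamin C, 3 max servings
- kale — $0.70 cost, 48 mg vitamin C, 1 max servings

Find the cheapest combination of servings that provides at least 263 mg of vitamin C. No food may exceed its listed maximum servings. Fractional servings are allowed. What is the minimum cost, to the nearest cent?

Cost per mg of vitamin C: orange $0.0075, broccoli $0.0128, kale $0.0146, spinach $0.0404, banana $0.0500.
Take 2 servings of orange: +120.0 mg vitamin C for $0.90 (total $0.90, still need 143.0 mg).
Take 1.932 servings of broccoli: +143.0 mg vitamin C for $1.84 (total $2.74, still need 0.0 mg).
Filling from the cheapest source first is optimal under one linear minimum: $2.74.

$2.74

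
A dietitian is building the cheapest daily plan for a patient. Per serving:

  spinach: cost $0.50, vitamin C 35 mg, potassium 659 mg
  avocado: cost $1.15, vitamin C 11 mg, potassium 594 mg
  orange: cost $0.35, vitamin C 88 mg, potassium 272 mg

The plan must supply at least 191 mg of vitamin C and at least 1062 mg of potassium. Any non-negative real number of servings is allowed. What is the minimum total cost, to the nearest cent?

$1.07

Minimising a linear cost over {vitamin C ≥ 191, potassium ≥ 1062, servings ≥ 0} — the optimum is at a vertex, using one or two foods.
spinach only: max(191/35, 1062/659) = 5.457 servings → $2.73.
avocado only: max(191/11, 1062/594) = 17.36 servings → $19.97.
orange only: max(191/88, 1062/272) = 3.904 servings → $1.37.
spinach + avocado: intersection lies outside the first quadrant.
spinach + orange with both tight: 0.8562 servings and 1.83 servings → $1.07.
avocado + orange with both tight: 0.8422 servings and 2.065 servings → $1.69.
Cheapest feasible corner: $1.07.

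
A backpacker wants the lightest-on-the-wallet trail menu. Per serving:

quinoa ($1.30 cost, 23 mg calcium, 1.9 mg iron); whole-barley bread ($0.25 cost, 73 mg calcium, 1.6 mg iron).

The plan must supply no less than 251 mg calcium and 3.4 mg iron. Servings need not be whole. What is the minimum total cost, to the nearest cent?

$0.86

Compare the cost at each extreme point of the feasible region.
quinoa only: max(251/23, 3.4/1.9) = 10.91 servings → $14.19.
whole-barley bread only: max(251/73, 3.4/1.6) = 3.438 servings → $0.86.
quinoa + whole-barley bread: intersection lies outside the first quadrant.
Cheapest feasible corner: $0.86.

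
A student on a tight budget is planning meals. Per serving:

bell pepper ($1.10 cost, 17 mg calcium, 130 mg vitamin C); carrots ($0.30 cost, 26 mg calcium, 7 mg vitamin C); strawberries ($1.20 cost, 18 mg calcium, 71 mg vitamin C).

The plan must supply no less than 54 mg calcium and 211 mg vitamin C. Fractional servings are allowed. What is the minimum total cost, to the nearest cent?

$2.04

Two binding constraints pin down two serving amounts, so the optimal mix uses at most two foods. The candidates are each food alone (scaled to the tighter of calcium/vitamin C) and each pair with both constraints tight.
bell pepper only: max(54/17, 211/130) = 3.176 servings → $3.49.
carrots only: max(54/26, 211/7) = 30.14 servings → $9.04.
strawberries only: max(54/18, 211/71) = 3 servings → $3.60.
bell pepper + carrots with both tight: 1.566 servings and 1.053 servings → $2.04.
bell pepper + strawberries with both targets exact would need a negative amount; discard.
carrots + strawberries with both tight: 0.02093 servings and 2.97 servings → $3.57.
The minimum over all feasible corners is $2.04.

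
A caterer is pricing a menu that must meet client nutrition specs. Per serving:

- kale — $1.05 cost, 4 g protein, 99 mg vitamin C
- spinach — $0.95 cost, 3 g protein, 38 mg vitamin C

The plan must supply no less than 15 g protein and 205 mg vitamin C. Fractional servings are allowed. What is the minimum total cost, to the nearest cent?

$3.94

For a min-cost LP with two ≥-constraints, a basic feasible solution has at most two positive variables.
kale only: max(15/4, 205/99) = 3.75 servings → $3.94.
spinach only: max(15/3, 205/38) = 5.395 servings → $5.12.
kale + spinach with both tight: 0.3103 servings and 4.586 servings → $4.68.
The minimum over all feasible corners is $3.94.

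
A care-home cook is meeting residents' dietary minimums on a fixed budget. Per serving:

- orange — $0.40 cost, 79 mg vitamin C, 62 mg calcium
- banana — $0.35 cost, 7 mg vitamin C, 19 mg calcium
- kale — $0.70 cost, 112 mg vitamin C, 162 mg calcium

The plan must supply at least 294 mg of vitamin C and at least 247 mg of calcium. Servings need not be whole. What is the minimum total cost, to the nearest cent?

A basic optimal solution has at most two foods positive. Try each food alone and each pair with both targets met exactly.
orange only: max(294/79, 247/62) = 3.984 servings → $1.59.
banana only: max(294/7, 247/19) = 42 servings → $14.70.
kale only: max(294/112, 247/162) = 2.625 servings → $1.84.
orange + banana with both tight: 3.615 servings and 1.204 servings → $1.87.
orange + kale with both tight: 3.41 servings and 0.2195 servings → $1.52.
banana + kale: the both-tight solution has a negative serving — not a feasible corner.
So the least-cost plan costs $1.52.

$1.52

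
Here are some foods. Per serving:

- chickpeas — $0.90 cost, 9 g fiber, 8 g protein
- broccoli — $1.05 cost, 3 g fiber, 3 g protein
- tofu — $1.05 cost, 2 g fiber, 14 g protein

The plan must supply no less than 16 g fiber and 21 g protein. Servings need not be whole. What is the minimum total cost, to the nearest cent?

Minimising a linear cost over {fiber ≥ 16, protein ≥ 21, servings ≥ 0} — the optimum is at a vertex, using one or two foods.
chickpeas only: max(16/9, 21/8) = 2.625 servings → $2.36.
broccoli only: max(16/3, 21/3) = 7 servings → $7.35.
tofu only: max(16/2, 21/14) = 8 servings → $8.40.
chickpeas + broccoli: the both-tight solution has a negative serving — not a feasible corner.
chickpeas + tofu with both tight: 1.655 servings and 0.5545 servings → $2.07.
broccoli + tofu with both tight: 5.056 servings and 0.4167 servings → $5.75.
The minimum over all feasible corners is $2.07.

$2.07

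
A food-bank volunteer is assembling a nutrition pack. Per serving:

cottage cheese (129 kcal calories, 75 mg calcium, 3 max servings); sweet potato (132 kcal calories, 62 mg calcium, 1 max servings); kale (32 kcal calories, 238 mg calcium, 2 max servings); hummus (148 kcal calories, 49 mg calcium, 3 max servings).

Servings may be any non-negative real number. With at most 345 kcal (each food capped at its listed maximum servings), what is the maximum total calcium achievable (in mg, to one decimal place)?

639.4 mg

Calcium per kcal: kale 7.438, cottage cheese 0.5814, sweet potato 0.4697, hummus 0.3311.
Take 2 servings of kale: uses 64 kcal, +476.0 mg calcium (running total 476.0 mg).
Take 2.178 servings of cottage cheese: uses 281 kcal, +163.4 mg calcium (running total 639.4 mg).
Filling greedily by calcium-per-kcal is optimal for one linear limit, giving 639.4 mg.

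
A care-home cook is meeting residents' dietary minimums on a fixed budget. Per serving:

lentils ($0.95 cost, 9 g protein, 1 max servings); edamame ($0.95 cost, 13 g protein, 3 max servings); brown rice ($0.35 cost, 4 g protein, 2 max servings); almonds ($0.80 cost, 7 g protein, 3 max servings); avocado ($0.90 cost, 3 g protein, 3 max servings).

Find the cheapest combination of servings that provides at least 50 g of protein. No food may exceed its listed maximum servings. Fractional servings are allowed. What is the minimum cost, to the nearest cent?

$3.87

Cost per g of protein: edamame $0.0731, brown rice $0.0875, lentils $0.1056, almonds $0.1143, avocado $0.3000.
Take 3 servings of edamame: +39.0 g protein for $2.85 (total $2.85, still need 11.0 g).
Take 2 servings of brown rice: +8.0 g protein for $0.70 (total $3.55, still need 3.0 g).
Take 0.3333 servings of lentils: +3.0 g protein for $0.32 (total $3.87, still need 0.0 g).
Greedy by cheapest-per-g is optimal for a single linear constraint, so the minimum cost is $3.87.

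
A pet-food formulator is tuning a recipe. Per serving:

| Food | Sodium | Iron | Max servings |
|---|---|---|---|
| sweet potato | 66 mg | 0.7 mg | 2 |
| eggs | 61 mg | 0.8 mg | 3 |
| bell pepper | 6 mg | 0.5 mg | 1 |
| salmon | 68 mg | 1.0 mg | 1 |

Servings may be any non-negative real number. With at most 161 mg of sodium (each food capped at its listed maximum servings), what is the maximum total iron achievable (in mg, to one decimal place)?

Iron per mg sodium: bell pepper 0.08333, salmon 0.01471, eggs 0.01311, sweet potato 0.01061.
Take 1 serving of bell pepper: uses 6 mg sodium, +0.5 mg iron (running total 0.5 mg).
Take 1 serving of salmon: uses 68 mg sodium, +1.0 mg iron (running total 1.5 mg).
Take 1.426 servings of eggs: uses 87 mg sodium, +1.1 mg iron (running total 2.6 mg).
Filling greedily by iron-per-mg sodium is optimal for one linear limit, giving 2.6 mg.

2.6 mg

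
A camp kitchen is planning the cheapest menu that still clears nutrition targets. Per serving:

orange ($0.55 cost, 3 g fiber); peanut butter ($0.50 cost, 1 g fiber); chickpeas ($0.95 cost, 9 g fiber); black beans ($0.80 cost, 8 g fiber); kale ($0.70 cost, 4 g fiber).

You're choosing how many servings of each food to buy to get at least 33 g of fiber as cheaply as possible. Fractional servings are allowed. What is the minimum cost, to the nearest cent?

$3.30

Cost per g of fiber: black beans $0.1000, chickpeas $0.1056, kale $0.1750, orange $0.1833, peanut butter $0.5000.
With no serving limits, use only black beans: 33 g / 8 g = 4.125 servings × $0.80 = $3.30.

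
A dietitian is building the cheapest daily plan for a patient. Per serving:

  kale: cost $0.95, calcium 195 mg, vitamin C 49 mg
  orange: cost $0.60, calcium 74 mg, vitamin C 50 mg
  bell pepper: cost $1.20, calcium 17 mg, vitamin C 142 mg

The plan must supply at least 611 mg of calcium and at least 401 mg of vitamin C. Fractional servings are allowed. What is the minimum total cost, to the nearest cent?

$4.86

kale only: max(611/195, 401/49) = 8.184 servings → $7.77.
orange only: max(611/74, 401/50) = 8.257 servings → $4.95.
bell pepper only: max(611/17, 401/142) = 35.94 servings → $43.13.
kale + orange with both tight: 0.143 servings and 7.88 servings → $4.86.
kale + bell pepper with both tight: 2.977 servings and 1.797 servings → $4.98.
orange + bell pepper: the both-tight solution has a negative serving — not a feasible corner.
Cheapest feasible corner: $4.86.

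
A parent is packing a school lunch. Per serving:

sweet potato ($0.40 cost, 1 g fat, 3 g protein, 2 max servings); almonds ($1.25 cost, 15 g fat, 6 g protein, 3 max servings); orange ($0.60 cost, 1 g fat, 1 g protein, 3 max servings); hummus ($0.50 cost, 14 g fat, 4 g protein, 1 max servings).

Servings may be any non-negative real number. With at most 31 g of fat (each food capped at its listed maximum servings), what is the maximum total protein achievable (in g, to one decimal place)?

Protein per g fat: sweet potato 3, orange 1, almonds 0.4, hummus 0.2857.
Take 2 servings of sweet potato: uses 2 g fat, +6.0 g protein (running total 6.0 g).
Take 3 servings of orange: uses 3 g fat, +3.0 g protein (running total 9.0 g).
Take 1.733 servings of almonds: uses 26 g fat, +10.4 g protein (running total 19.4 g).
Greedy by best ratio exhausts the fat allowance optimally: 19.4 g.

19.4 g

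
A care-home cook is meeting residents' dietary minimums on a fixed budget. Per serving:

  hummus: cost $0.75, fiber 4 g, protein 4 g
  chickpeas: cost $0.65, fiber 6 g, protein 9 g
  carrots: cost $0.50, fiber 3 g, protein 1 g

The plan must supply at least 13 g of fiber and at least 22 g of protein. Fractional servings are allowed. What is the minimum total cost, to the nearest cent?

$1.59

A basic optimal solution has at most two foods positive. Try each food alone and each pair with both targets met exactly.
hummus only: max(13/4, 22/4) = 5.5 servings → $4.12.
chickpeas only: max(13/6, 22/9) = 2.444 servings → $1.59.
carrots only: max(13/3, 22/1) = 22 servings → $11.00.
hummus + chickpeas: intersection lies outside the first quadrant.
hummus + carrots: the both-tight solution has a negative serving — not a feasible corner.
chickpeas + carrots: the both-tight solution has a negative serving — not a feasible corner.
Cheapest feasible corner: $1.59.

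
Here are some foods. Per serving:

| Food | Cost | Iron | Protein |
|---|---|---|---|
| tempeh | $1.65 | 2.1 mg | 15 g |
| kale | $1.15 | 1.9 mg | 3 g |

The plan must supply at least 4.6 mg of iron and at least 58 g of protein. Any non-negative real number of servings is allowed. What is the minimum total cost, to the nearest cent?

$6.38

tempeh only: max(4.6/2.1, 58/15) = 3.867 servings → $6.38.
kale only: max(4.6/1.9, 58/3) = 19.33 servings → $22.23.
tempeh + kale with both targets exact would need a negative amount; discard.
So the least-cost plan costs $6.38.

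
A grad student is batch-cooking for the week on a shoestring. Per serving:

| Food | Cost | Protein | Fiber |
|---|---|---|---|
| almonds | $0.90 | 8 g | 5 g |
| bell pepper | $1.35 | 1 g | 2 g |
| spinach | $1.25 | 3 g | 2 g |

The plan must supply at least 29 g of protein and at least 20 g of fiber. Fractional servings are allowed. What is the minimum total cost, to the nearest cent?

Two binding constraints pin down two serving amounts, so the optimal mix uses at most two foods. The candidates are each food alone (scaled to the tighter of protein/fiber) and each pair with both constraints tight.
almonds only: max(29/8, 20/5) = 4 servings → $3.60.
bell pepper only: max(29/1, 20/2) = 29 servings → $39.15.
spinach only: max(29/3, 20/2) = 10 servings → $12.50.
almonds + bell pepper with both tight: 3.455 servings and 1.364 servings → $4.95.
almonds + spinach with both targets exact would need a negative amount; discard.
bell pepper + spinach with both tight: 0.5 servings and 9.5 servings → $12.55.
Cheapest feasible corner: $3.60.

$3.60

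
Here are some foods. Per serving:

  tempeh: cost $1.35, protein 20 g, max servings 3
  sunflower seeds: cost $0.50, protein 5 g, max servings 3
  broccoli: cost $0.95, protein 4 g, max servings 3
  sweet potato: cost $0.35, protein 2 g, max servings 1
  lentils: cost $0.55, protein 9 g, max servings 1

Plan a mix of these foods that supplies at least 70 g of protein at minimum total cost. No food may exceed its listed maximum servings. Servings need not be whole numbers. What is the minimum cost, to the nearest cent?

Cost per g of protein: lentils $0.0611, tempeh $0.0675, sunflower seeds $0.1000, sweet potato $0.1750, broccoli $0.2375.
Take 1 serving of lentils: +9.0 g protein for $0.55 (total $0.55, still need 61.0 g).
Take 3 servings of tempeh: +60.0 g protein for $4.05 (total $4.60, still need 1.0 g).
Take 0.2 servings of sunflower seeds: +1.0 g protein for $0.10 (total $4.70, still need 0.0 g).
Greedy by cheapest-per-g is optimal for a single linear constraint, so the minimum cost is $4.70.

$4.70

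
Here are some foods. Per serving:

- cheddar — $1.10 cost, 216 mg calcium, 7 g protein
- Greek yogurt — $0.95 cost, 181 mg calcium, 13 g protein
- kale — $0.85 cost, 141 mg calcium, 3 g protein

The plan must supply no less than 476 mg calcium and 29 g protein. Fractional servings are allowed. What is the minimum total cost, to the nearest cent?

With two linear requirements the optimum uses one or two foods; enumerate the corners.
cheddar only: max(476/216, 29/7) = 4.143 servings → $4.56.
Greek yogurt only: max(476/181, 29/13) = 2.63 servings → $2.50.
kale only: max(476/141, 29/3) = 9.667 servings → $8.22.
cheddar + Greek yogurt with both tight: 0.6093 servings and 1.903 servings → $2.48.
cheddar + kale: the both-tight solution has a negative serving — not a feasible corner.
Greek yogurt + kale with both tight: 2.063 servings and 0.7279 servings → $2.58.
Cheapest feasible corner: $2.48.

$2.48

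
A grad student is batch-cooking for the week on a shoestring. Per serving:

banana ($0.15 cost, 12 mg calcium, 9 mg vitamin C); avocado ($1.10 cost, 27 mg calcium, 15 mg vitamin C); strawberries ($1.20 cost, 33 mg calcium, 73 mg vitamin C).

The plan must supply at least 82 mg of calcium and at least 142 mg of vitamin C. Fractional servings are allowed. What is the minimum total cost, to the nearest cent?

$2.34

An LP optimum is at a vertex; with two nutrient constraints at most two foods are used. Check each candidate.
banana only: max(82/12, 142/9) = 15.78 servings → $2.37.
avocado only: max(82/27, 142/15) = 9.467 servings → $10.41.
strawberries only: max(82/33, 142/73) = 2.485 servings → $2.98.
banana + avocado: intersection lies outside the first quadrant.
banana + strawberries with both tight: 2.245 servings and 1.668 servings → $2.34.
avocado + strawberries with both tight: 0.8808 servings and 1.764 servings → $3.09.
Cheapest feasible corner: $2.34.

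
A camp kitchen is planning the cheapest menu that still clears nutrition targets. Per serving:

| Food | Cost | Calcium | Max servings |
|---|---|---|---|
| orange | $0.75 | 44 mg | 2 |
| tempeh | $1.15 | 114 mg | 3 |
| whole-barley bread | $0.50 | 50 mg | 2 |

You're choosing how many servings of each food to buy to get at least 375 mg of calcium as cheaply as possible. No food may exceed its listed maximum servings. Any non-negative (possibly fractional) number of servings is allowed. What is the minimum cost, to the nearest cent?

$3.77

Cost per mg of calcium: whole-barley bread $0.0100, tempeh $0.0101, orange $0.0170.
Take 2 servings of whole-barley bread: +100.0 mg calcium for $1.00 (total $1.00, still need 275.0 mg).
Take 2.412 servings of tempeh: +275.0 mg calcium for $2.77 (total $3.77, still need 0.0 mg).
Filling from the cheapest source first is optimal under one linear minimum: $3.77.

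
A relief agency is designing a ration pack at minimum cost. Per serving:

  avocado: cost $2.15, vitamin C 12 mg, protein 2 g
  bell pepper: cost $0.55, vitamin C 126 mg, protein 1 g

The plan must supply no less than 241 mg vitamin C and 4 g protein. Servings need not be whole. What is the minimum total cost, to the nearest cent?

$2.20

Two binding constraints pin down two serving amounts, so the optimal mix uses at most two foods. The candidates are each food alone (scaled to the tighter of vitamin C/protein) and each pair with both constraints tight.
avocado only: max(241/12, 4/2) = 20.08 servings → $43.18.
bell pepper only: max(241/126, 4/1) = 4 servings → $2.20.
avocado + bell pepper with both tight: 1.096 servings and 1.808 servings → $3.35.
The minimum over all feasible corners is $2.20.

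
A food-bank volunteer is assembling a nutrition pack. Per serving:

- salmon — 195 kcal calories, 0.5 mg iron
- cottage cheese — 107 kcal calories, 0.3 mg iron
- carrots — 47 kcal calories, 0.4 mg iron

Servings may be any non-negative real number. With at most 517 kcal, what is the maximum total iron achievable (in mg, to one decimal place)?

4.4 mg

Iron per kcal: carrots 0.008511, cottage cheese 0.002804, salmon 0.002564.
With no serving limits, spend the whole calories allowance on carrots: 517 kcal / 47 kcal × 0.4 mg = 4.4 mg.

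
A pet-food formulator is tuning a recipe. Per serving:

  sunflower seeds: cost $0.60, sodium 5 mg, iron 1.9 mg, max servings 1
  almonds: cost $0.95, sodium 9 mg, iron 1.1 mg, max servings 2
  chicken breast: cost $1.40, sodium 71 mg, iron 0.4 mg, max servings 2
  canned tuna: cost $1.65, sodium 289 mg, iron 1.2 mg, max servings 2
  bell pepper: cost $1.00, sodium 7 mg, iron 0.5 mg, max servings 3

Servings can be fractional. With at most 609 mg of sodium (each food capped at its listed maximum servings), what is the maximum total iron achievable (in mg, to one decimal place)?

8.2 mg

Iron per mg sodium: sunflower seeds 0.38, almonds 0.1222, bell pepper 0.07143, chicken breast 0.005634, canned tuna 0.004152.
Take 1 serving of sunflower seeds: uses 5 mg sodium, +1.9 mg iron (running total 1.9 mg).
Take 2 servings of almonds: uses 18 mg sodium, +2.2 mg iron (running total 4.1 mg).
Take 3 servings of bell pepper: uses 21 mg sodium, +1.5 mg iron (running total 5.6 mg).
Take 2 servings of chicken breast: uses 142 mg sodium, +0.8 mg iron (running total 6.4 mg).
Take 1.464 servings of canned tuna: uses 423 mg sodium, +1.8 mg iron (running total 8.2 mg).
Filling greedily by iron-per-mg sodium is optimal for one linear limit, giving 8.2 mg.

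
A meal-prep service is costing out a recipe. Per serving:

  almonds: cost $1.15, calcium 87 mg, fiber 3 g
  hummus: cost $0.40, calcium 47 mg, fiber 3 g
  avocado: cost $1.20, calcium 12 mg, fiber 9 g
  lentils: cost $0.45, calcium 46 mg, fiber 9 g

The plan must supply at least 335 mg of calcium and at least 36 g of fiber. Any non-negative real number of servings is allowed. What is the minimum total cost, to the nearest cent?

$2.99

The cheapest plan sits at a corner of the feasible region — with two constraints it uses at most two foods.
almonds only: max(335/87, 36/3) = 12 servings → $13.80.
hummus only: max(335/47, 36/3) = 12 servings → $4.80.
avocado only: max(335/12, 36/9) = 27.92 servings → $33.50.
lentils only: max(335/46, 36/9) = 7.283 servings → $3.28.
almonds + hummus: intersection lies outside the first quadrant.
almonds + avocado with both tight: 3.458 servings and 2.847 servings → $7.39.
almonds + lentils with both tight: 2.107 servings and 3.298 servings → $3.91.
hummus + avocado with both tight: 6.674 servings and 1.775 servings → $4.80.
hummus + lentils with both tight: 4.768 servings and 2.411 servings → $2.99.
avocado + lentils: intersection lies outside the first quadrant.
So the least-cost plan costs $2.99.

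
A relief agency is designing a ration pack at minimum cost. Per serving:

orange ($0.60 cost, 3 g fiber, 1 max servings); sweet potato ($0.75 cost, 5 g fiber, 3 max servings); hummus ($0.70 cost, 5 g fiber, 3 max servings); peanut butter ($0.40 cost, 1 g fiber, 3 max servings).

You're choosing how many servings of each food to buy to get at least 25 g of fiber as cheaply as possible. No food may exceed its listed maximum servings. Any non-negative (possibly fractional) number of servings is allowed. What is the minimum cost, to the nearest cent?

$3.60

Cost per g of fiber: hummus $0.1400, sweet potato $0.1500, orange $0.2000, peanut butter $0.4000.
Take 3 servings of hummus: +15.0 g fiber for $2.10 (total $2.10, still need 10.0 g).
Take 2 servings of sweet potato: +10.0 g fiber for $1.50 (total $3.60, still need 0.0 g).
Filling from the cheapest source first is optimal under one linear minimum: $3.60.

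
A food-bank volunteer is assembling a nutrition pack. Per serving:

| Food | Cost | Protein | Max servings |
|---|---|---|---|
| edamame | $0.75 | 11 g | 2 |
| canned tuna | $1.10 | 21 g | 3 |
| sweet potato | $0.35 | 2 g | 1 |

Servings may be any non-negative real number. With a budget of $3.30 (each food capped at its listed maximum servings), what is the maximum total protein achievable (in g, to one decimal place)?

Protein per dollar: canned tuna 19.09, edamame 14.67, sweet potato 5.714.
Take 3 servings of canned tuna: spends $3.30, +63.0 g protein (running total 63.0 g).
Greedy by best ratio exhausts the cost allowance optimally: 63.0 g.

63.0 g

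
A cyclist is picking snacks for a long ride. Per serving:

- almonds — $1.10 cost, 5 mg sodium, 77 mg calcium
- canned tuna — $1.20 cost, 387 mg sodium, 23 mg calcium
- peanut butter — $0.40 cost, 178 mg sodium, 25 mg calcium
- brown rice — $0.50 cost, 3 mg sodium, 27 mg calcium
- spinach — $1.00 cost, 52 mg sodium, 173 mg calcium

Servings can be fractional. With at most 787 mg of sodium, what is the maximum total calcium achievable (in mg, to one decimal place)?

Calcium per mg sodium: almonds 15.4, brown rice 9, spinach 3.327, peanut butter 0.1404, canned tuna 0.05943.
With no serving limits, spend the whole sodium allowance on almonds: 787 mg / 5 mg × 77 mg = 12119.8 mg.

12119.8 mg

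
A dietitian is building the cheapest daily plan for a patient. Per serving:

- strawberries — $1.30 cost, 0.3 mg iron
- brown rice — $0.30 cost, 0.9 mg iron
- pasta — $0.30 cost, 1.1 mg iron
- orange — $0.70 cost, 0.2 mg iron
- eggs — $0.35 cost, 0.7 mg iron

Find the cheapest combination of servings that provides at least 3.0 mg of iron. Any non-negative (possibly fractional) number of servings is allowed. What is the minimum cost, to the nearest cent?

$0.82

Cost per mg of iron: pasta $0.2727, brown rice $0.3333, eggs $0.5000, orange $3.5000, strawberries $4.3333.
With no serving limits, use only pasta: 3.0 mg / 1.1 mg = 2.727 servings × $0.30 = $0.82.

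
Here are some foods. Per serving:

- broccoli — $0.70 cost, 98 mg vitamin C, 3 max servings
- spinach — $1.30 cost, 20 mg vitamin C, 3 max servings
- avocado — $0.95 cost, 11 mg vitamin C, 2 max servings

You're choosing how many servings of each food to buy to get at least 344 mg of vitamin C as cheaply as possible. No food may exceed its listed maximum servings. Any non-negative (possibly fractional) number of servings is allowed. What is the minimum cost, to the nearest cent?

Cost per mg of vitamin C: broccoli $0.0071, spinach $0.0650, avocado $0.0864.
Take 3 servings of broccoli: +294.0 mg vitamin C for $2.10 (total $2.10, still need 50.0 mg).
Take 2.5 servings of spinach: +50.0 mg vitamin C for $3.25 (total $5.35, still need 0.0 mg).
Filling from the cheapest source first is optimal under one linear minimum: $5.35.

$5.35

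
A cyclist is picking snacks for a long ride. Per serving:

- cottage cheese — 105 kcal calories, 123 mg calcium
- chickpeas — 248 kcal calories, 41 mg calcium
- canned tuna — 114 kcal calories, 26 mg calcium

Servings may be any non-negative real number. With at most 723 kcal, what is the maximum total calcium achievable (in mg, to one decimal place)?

846.9 mg

Calcium per kcal: cottage cheese 1.171, canned tuna 0.2281, chickpeas 0.1653.
With no serving limits, spend the whole calories allowance on cottage cheese: 723 kcal / 105 kcal × 123 mg = 846.9 mg.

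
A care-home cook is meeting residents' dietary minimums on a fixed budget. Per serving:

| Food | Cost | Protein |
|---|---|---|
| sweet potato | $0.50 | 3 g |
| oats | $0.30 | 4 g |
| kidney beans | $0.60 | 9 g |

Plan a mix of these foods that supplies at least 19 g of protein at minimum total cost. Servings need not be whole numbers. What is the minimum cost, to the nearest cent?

$1.27

Cost per g of protein: kidney beans $0.0667, oats $0.0750, sweet potato $0.1667.
With no serving limits, use only kidney beans: 19 g / 9 g = 2.111 servings × $0.60 = $1.27.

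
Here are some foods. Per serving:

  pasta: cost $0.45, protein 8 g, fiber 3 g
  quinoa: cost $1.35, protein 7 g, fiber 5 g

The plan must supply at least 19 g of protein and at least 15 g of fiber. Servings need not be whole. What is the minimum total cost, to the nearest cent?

At the optimum either one food covers both requirements or two foods hit both targets exactly; no other combination can be cheaper.
pasta only: max(19/8, 15/3) = 5 servings → $2.25.
quinoa only: max(19/7, 15/5) = 3 servings → $4.05.
pasta + quinoa with both targets exact would need a negative amount; discard.
The minimum over all feasible corners is $2.25.

$2.25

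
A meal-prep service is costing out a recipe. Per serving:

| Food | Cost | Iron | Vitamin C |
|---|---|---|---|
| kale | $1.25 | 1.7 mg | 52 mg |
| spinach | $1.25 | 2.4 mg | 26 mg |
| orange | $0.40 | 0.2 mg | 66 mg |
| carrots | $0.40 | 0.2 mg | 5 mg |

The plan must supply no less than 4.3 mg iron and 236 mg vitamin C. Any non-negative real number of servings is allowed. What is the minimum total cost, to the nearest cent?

$3.12

Check every corner: each single food scaled to meet both minima, and each pair solved so both constraints bind.
kale only: max(4.3/1.7, 236/52) = 4.538 servings → $5.67.
spinach only: max(4.3/2.4, 236/26) = 9.077 servings → $11.35.
orange only: max(4.3/0.2, 236/66) = 21.5 servings → $8.60.
carrots only: max(4.3/0.2, 236/5) = 47.2 servings → $18.88.
kale + spinach: intersection lies outside the first quadrant.
kale + orange with both tight: 2.324 servings and 1.745 servings → $3.60.
kale + carrots with both targets exact would need a negative amount; discard.
spinach + orange with both tight: 1.544 servings and 2.967 servings → $3.12.
spinach + carrots with both targets exact would need a negative amount; discard.
orange + carrots with both tight: 2.107 servings and 19.39 servings → $8.60.
The minimum over all feasible corners is $3.12.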